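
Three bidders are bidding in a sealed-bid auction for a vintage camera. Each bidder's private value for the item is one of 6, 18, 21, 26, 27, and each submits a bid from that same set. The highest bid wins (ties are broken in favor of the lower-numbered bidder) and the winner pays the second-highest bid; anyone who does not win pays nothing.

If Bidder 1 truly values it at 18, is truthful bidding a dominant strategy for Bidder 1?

Check each profile of the others' bids and compare truth against every alternative bid.
Others bid (6, 6): truth gives 12, best alternative gives 12.
Others bid (6, 18): truth gives 0, best alternative gives 0.
Others bid (6, 21): truth gives 0, best alternative gives 0.
Others bid (6, 26): truth gives 0, best alternative gives 0.
Others bid (6, 27): truth gives 0, best alternative gives 0.
Others bid (18, 6): truth gives 0, best alternative gives 0.
(Remaining 19 profiles checked similarly; truth is weakly best in each.)
In every case the truthful bid is at least as good as any alternative, so it is a dominant strategy.

Yes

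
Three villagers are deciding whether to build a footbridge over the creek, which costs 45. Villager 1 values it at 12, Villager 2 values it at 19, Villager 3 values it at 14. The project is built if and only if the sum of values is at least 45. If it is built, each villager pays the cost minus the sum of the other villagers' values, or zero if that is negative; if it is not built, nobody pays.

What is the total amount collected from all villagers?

45

Total value 45 ≥ cost 45, so it is built.
Villager 1: others sum to 33; max(0, 45 - 33) = 12.
Villager 2: others sum to 26; max(0, 45 - 26) = 19.
Villager 3: others sum to 31; max(0, 45 - 31) = 14.
Total collected = 12 + 19 + 14 = 45.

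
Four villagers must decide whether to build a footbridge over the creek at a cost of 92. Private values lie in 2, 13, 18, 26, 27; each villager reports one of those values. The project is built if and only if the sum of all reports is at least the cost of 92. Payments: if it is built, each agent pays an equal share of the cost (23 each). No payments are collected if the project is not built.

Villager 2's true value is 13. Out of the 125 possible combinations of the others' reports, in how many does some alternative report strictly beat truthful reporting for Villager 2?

Others report (26, 26, 27): truth gives -10; report 2 gives 0 > -10. Violating.
Others report (26, 27, 26): truth gives -10; report 2 gives 0 > -10. Violating.
Others report (26, 27, 27): truth gives -10; report 2 gives 0 > -10. Violating.
Others report (27, 26, 26): truth gives -10; report 2 gives 0 > -10. Violating.
Others report (2, 2, 2): truth gives 0; no alternative beats it.
Others report (2, 2, 13): truth gives 0; no alternative beats it.
(Checking all 125 profiles: 7 have a profitable deviation, 118 do not.)

7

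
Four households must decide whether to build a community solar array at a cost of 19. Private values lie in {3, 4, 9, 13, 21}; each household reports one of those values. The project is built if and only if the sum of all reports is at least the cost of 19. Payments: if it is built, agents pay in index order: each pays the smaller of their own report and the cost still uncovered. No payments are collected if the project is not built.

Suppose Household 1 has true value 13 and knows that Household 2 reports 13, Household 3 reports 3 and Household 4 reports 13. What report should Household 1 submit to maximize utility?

3

Report 3: project built, pays 3, utility 13 - 3 = 10.
Report 4: project built, pays 4, utility 13 - 4 = 9.
Report 9: project built, pays 9, utility 13 - 9 = 4.
Report 13: project built, pays 13, utility 13 - 13 = 0.
Report 21: project built, pays 19, utility 13 - 19 = -6.
The best choice is 3 with utility 10.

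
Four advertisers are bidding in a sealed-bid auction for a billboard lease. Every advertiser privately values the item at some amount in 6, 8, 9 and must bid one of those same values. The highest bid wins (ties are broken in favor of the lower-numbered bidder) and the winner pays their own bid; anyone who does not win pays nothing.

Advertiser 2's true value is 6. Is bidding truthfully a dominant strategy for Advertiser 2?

Yes

Check each profile of the others' bids and compare truth against every alternative bid.
Others bid (6, 6, 6): truth gives 0, best alternative gives -2.
Others bid (6, 6, 8): truth gives 0, best alternative gives -2.
Others bid (6, 8, 6): truth gives 0, best alternative gives -2.
Others bid (6, 8, 8): truth gives 0, best alternative gives -2.
Others bid (6, 6, 9): truth gives 0, best alternative gives 0.
Others bid (6, 8, 9): truth gives 0, best alternative gives 0.
(Remaining 21 profiles checked similarly; truth is weakly best in each.)
In every case the truthful bid is at least as good as any alternative, so it is a dominant strategy.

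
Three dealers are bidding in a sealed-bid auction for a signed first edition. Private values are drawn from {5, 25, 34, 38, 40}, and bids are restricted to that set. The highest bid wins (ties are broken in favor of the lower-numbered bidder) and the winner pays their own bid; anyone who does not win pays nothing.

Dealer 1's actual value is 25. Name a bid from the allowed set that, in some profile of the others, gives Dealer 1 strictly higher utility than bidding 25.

5

Suppose Dealer 2 bids 5 and Dealer 3 bids 5.
Bid 25: wins, pays 25, utility 25 - 25 = 0.
Bid 5: wins, pays 5, utility 25 - 5 = 20.
So bidding 5 beats truth here (20 > 0).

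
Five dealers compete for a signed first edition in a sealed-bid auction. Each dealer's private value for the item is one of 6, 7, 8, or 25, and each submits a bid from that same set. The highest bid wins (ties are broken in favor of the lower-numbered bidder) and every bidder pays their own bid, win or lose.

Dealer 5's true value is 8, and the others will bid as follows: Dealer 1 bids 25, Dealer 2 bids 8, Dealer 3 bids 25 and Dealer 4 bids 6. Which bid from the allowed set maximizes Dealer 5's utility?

Bid 6: loses but pays 6, utility -6.
Bid 7: loses but pays 7, utility -7.
Bid 8: loses but pays 8, utility -8.
Bid 25: loses but pays 25, utility -25.
The best choice is 6 with utility -6.

6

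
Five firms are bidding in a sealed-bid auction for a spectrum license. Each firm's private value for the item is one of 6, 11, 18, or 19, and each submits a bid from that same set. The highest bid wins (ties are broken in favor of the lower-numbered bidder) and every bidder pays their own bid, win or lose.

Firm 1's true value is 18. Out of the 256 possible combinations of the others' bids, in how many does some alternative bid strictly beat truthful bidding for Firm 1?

Others bid (6, 6, 6, 6): truth gives 0; bid 6 gives 12 > 0. Violating.
Others bid (6, 6, 6, 11): truth gives 0; bid 11 gives 7 > 0. Violating.
Others bid (6, 6, 6, 19): truth gives -18; bid 19 gives -1 > -18. Violating.
Others bid (6, 6, 11, 6): truth gives 0; bid 11 gives 7 > 0. Violating.
Others bid (6, 6, 6, 18): truth gives 0; no alternative beats it.
Others bid (6, 6, 11, 18): truth gives 0; no alternative beats it.
(Checking all 256 profiles: 191 have a profitable deviation, 65 do not.)

191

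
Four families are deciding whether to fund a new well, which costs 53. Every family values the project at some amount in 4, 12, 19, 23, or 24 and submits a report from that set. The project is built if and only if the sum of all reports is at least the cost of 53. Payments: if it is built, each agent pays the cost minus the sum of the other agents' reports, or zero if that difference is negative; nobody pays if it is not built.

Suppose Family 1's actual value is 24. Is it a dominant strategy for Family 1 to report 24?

Yes

Check each profile of the others' reports and compare truth against every alternative report.
Others report (12, 19, 23): truth gives 24, best alternative gives 24.
Others report (12, 19, 24): truth gives 24, best alternative gives 24.
Others report (12, 23, 19): truth gives 24, best alternative gives 24.
Others report (12, 23, 23): truth gives 24, best alternative gives 24.
Others report (12, 23, 24): truth gives 24, best alternative gives 24.
Others report (12, 24, 19): truth gives 24, best alternative gives 24.
(Remaining 119 profiles checked similarly; truth is weakly best in each.)
In every case the truthful report is at least as good as any alternative, so it is a dominant strategy.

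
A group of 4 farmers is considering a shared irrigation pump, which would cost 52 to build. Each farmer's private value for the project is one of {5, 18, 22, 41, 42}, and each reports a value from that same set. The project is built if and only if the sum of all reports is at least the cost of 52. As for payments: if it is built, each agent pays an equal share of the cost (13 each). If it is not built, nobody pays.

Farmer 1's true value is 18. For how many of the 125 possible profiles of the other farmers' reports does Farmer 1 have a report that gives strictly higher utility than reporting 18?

Others report (5, 5, 5): truth gives 0; report 41 gives 5 > 0. Violating.
Others report (5, 5, 18): truth gives 0; report 41 gives 5 > 0. Violating.
Others report (5, 5, 22): truth gives 0; report 22 gives 5 > 0. Violating.
Others report (5, 18, 5): truth gives 0; report 41 gives 5 > 0. Violating.
Others report (5, 5, 41): truth gives 5; no alternative beats it.
Others report (5, 5, 42): truth gives 5; no alternative beats it.
(Checking all 125 profiles: 7 have a profitable deviation, 118 do not.)

7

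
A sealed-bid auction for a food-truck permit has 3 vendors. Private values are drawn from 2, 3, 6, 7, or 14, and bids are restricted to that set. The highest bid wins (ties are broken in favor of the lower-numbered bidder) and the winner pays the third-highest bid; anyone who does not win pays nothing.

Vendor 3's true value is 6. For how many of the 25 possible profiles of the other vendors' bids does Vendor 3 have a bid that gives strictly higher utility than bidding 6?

Others bid (2, 6): truth gives 0; bid 7 gives 4 > 0. Violating.
Others bid (2, 7): truth gives 0; bid 14 gives 4 > 0. Violating.
Others bid (3, 6): truth gives 0; bid 7 gives 3 > 0. Violating.
Others bid (3, 7): truth gives 0; bid 14 gives 3 > 0. Violating.
Others bid (2, 2): truth gives 4; no alternative beats it.
Others bid (2, 3): truth gives 4; no alternative beats it.
(Checking all 25 profiles: 8 have a profitable deviation, 17 do not.)

8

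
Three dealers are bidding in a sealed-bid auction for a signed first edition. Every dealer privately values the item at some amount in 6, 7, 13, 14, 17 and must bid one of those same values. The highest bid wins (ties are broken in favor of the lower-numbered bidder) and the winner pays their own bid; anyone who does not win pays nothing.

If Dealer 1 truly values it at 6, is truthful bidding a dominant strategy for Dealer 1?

Yes

Check each profile of the others' bids and compare truth against every alternative bid.
Others bid (6, 6): truth gives 0, best alternative gives -1.
Others bid (6, 7): truth gives 0, best alternative gives -1.
Others bid (7, 6): truth gives 0, best alternative gives -1.
Others bid (7, 7): truth gives 0, best alternative gives -1.
Others bid (6, 13): truth gives 0, best alternative gives 0.
Others bid (6, 14): truth gives 0, best alternative gives 0.
(Remaining 19 profiles checked similarly; truth is weakly best in each.)
In every case the truthful bid is at least as good as any alternative, so it is a dominant strategy.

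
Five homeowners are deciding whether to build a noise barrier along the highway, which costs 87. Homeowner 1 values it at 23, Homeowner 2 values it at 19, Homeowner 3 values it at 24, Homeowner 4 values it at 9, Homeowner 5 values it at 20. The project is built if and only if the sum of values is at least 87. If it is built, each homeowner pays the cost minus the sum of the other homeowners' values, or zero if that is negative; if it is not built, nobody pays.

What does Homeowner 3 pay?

16

Total value 95 ≥ cost 87, so the project is built.
The other homeowners' values sum to 71.
Cost minus that sum is 87 - 71 = 16.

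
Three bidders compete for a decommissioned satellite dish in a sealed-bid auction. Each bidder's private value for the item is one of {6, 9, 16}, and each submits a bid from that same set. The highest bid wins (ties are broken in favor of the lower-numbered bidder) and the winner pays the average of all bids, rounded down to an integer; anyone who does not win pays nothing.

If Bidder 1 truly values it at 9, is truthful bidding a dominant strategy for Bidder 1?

Consider the case where Bidder 2 bids 6 and Bidder 3 bids 6.
Truthful bid 9: wins, pays 7, utility 9 - 7 = 2.
Bid 6 instead: wins, pays 6, utility 9 - 6 = 3.
Since 3 > 2, bidding 6 is strictly better here, so truthful bidding is not dominant.

No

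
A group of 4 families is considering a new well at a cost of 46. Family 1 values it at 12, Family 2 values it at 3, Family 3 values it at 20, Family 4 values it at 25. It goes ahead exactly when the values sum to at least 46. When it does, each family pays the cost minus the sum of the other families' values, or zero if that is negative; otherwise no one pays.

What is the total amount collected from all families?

Total value 60 ≥ cost 46, so it is built.
Family 1: others sum to 48; max(0, 46 - 48) = 0.
Family 2: others sum to 57; max(0, 46 - 57) = 0.
Family 3: others sum to 40; max(0, 46 - 40) = 6.
Family 4: others sum to 35; max(0, 46 - 35) = 11.
Total collected = 0 + 0 + 6 + 11 = 17.

17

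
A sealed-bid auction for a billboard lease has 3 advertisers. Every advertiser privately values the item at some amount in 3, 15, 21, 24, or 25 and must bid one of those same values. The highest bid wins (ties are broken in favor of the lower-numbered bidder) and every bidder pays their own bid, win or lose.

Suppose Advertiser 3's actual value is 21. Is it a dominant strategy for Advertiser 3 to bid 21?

No

Consider the case where Advertiser 1 bids 3 and Advertiser 2 bids 3.
Truthful bid 21: wins, pays 21, utility 21 - 21 = 0.
Bid 15 instead: wins, pays 15, utility 21 - 15 = 6.
Since 6 > 0, bidding 15 is strictly better here, so truthful bidding is not dominant.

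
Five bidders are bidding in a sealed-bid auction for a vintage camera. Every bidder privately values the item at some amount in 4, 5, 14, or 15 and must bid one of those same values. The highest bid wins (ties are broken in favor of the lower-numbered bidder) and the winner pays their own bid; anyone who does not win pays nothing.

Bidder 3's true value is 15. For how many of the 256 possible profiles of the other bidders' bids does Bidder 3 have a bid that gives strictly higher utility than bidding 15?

36

Others bid (4, 4, 4, 4): truth gives 0; bid 5 gives 10 > 0. Violating.
Others bid (4, 4, 4, 5): truth gives 0; bid 5 gives 10 > 0. Violating.
Others bid (4, 4, 4, 14): truth gives 0; bid 14 gives 1 > 0. Violating.
Others bid (4, 4, 5, 4): truth gives 0; bid 5 gives 10 > 0. Violating.
Others bid (4, 4, 4, 15): truth gives 0; no alternative beats it.
Others bid (4, 4, 5, 15): truth gives 0; no alternative beats it.
(Checking all 256 profiles: 36 have a profitable deviation, 220 do not.)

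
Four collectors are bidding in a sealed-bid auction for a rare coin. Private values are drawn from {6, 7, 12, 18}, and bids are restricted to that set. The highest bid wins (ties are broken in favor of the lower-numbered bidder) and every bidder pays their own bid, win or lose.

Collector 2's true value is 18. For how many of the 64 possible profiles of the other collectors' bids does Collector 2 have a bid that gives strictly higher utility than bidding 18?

Others bid (6, 6, 6): truth gives 0; bid 7 gives 11 > 0. Violating.
Others bid (6, 6, 7): truth gives 0; bid 7 gives 11 > 0. Violating.
Others bid (6, 6, 12): truth gives 0; bid 12 gives 6 > 0. Violating.
Others bid (6, 7, 6): truth gives 0; bid 7 gives 11 > 0. Violating.
Others bid (6, 6, 18): truth gives 0; no alternative beats it.
Others bid (6, 7, 18): truth gives 0; no alternative beats it.
(Checking all 64 profiles: 34 have a profitable deviation, 30 do not.)

34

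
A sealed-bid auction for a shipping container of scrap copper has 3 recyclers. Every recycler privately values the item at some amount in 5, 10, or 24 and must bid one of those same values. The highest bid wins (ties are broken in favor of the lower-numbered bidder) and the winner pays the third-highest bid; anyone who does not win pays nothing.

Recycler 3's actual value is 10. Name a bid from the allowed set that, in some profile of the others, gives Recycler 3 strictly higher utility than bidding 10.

Suppose Recycler 1 bids 5 and Recycler 2 bids 10.
Bid 10: loses, pays 0, utility 0.
Bid 24: wins, pays 5, utility 10 - 5 = 5.
So bidding 24 beats truth here (5 > 0).

24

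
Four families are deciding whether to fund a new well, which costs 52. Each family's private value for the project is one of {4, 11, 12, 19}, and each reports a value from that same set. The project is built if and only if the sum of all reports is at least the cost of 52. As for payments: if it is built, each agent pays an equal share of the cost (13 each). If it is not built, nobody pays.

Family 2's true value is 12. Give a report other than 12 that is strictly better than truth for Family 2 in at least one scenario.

Suppose Family 1 reports 4, Family 3 reports 19 and Family 4 reports 19.
Report 12: project built, pays 13, utility 12 - 13 = -1.
Report 4: project not built, utility 0.
So reporting 4 beats truth here (0 > -1).

4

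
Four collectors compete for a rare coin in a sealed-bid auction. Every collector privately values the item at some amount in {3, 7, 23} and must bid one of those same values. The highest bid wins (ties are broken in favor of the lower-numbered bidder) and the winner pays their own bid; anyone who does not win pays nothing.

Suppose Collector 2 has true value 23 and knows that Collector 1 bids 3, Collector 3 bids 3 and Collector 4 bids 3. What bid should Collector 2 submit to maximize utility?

7

Bid 3: loses, pays 0, utility 0.
Bid 7: wins, pays 7, utility 23 - 7 = 16.
Bid 23: wins, pays 23, utility 23 - 23 = 0.
The best choice is 7 with utility 16.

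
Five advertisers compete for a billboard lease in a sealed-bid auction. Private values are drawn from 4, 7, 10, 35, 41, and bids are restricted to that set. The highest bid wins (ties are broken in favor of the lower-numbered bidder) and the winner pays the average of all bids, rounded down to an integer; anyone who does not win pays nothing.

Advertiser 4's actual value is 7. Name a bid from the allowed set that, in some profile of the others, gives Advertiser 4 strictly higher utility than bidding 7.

10

Suppose Advertiser 1 bids 4, Advertiser 2 bids 4, Advertiser 3 bids 4 and Advertiser 5 bids 10.
Bid 7: loses, pays 0, utility 0.
Bid 10: wins, pays 6, utility 7 - 6 = 1.
So bidding 10 beats truth here (1 > 0).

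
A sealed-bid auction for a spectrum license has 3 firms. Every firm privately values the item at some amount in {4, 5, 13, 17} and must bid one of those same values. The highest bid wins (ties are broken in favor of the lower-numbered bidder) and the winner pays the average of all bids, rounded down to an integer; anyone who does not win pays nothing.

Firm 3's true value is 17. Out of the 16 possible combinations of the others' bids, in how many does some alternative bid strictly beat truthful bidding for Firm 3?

Others bid (4, 4): truth gives 9; bid 5 gives 13 > 9. Violating.
Others bid (4, 5): truth gives 9; bid 13 gives 10 > 9. Violating.
Others bid (5, 4): truth gives 9; bid 13 gives 10 > 9. Violating.
Others bid (5, 5): truth gives 8; bid 13 gives 10 > 8. Violating.
Others bid (4, 13): truth gives 6; no alternative beats it.
Others bid (4, 17): truth gives 0; no alternative beats it.
(Checking all 16 profiles: 4 have a profitable deviation, 12 do not.)

4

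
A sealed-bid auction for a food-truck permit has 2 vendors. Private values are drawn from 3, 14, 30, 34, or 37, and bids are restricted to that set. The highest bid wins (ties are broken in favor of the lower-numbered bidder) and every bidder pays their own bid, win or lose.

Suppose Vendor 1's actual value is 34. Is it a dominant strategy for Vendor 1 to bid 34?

No

Consider the case where Vendor 2 bids 3.
Truthful bid 34: wins, pays 34, utility 34 - 34 = 0.
Bid 3 instead: wins, pays 3, utility 34 - 3 = 31.
Since 31 > 0, bidding 3 is strictly better here, so truthful bidding is not dominant.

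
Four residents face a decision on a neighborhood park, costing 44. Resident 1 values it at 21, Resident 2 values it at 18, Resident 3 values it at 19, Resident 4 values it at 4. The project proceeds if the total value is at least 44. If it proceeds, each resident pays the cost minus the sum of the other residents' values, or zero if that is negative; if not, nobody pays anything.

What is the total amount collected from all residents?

Total value 62 ≥ cost 44, so it is built.
Resident 1: others sum to 41; max(0, 44 - 41) = 3.
Resident 2: others sum to 44; max(0, 44 - 44) = 0.
Resident 3: others sum to 43; max(0, 44 - 43) = 1.
Resident 4: others sum to 58; max(0, 44 - 58) = 0.
Total collected = 3 + 0 + 1 + 0 = 4.

4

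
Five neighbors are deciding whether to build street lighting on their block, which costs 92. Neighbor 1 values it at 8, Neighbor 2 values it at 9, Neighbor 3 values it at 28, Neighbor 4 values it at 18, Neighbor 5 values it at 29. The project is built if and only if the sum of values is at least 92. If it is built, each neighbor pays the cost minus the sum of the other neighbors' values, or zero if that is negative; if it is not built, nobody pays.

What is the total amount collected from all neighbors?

92

Total value 92 ≥ cost 92, so it is built.
Neighbor 1: others sum to 84; max(0, 92 - 84) = 8.
Neighbor 2: others sum to 83; max(0, 92 - 83) = 9.
Neighbor 3: others sum to 64; max(0, 92 - 64) = 28.
Neighbor 4: others sum to 74; max(0, 92 - 74) = 18.
Neighbor 5: others sum to 63; max(0, 92 - 63) = 29.
Total collected = 8 + 9 + 28 + 18 + 29 = 92.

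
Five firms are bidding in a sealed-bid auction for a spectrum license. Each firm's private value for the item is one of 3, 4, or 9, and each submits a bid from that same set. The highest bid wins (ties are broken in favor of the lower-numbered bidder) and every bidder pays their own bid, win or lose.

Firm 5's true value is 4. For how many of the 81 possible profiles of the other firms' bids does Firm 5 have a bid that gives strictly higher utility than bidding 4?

Others bid (3, 3, 3, 4): truth gives -4; bid 3 gives -3 > -4. Violating.
Others bid (3, 3, 3, 9): truth gives -4; bid 3 gives -3 > -4. Violating.
Others bid (3, 3, 4, 3): truth gives -4; bid 3 gives -3 > -4. Violating.
Others bid (3, 3, 4, 4): truth gives -4; bid 3 gives -3 > -4. Violating.
Others bid (3, 3, 3, 3): truth gives 0; no alternative beats it.
(Checking all 81 profiles: 80 have a profitable deviation, 1 does not.)

80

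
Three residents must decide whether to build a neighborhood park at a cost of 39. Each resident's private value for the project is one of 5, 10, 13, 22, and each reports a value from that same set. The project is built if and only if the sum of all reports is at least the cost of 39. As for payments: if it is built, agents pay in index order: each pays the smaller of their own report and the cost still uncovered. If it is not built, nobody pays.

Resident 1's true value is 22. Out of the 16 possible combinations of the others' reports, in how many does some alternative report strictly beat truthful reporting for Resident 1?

8

Others report (5, 22): truth gives 0; report 13 gives 9 > 0. Violating.
Others report (10, 22): truth gives 0; report 10 gives 12 > 0. Violating.
Others report (13, 13): truth gives 0; report 13 gives 9 > 0. Violating.
Others report (13, 22): truth gives 0; report 5 gives 17 > 0. Violating.
Others report (5, 5): truth gives 0; no alternative beats it.
Others report (5, 10): truth gives 0; no alternative beats it.
(Checking all 16 profiles: 8 have a profitable deviation, 8 do not.)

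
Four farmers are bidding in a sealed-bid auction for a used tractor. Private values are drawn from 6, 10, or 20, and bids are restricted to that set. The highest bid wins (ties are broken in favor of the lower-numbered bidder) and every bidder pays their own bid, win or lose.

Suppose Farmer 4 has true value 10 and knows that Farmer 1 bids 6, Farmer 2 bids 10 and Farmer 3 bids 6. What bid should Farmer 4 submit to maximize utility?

Bid 6: loses but pays 6, utility -6.
Bid 10: loses but pays 10, utility -10.
Bid 20: wins, pays 20, utility 10 - 20 = -10.
The best choice is 6 with utility -6.

6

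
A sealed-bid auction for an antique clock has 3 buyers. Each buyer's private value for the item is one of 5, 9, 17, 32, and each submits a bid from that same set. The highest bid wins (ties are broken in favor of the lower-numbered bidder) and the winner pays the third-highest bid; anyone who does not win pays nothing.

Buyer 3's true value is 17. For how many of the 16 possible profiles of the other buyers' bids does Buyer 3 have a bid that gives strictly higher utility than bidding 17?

Others bid (5, 17): truth gives 0; bid 32 gives 12 > 0. Violating.
Others bid (9, 17): truth gives 0; bid 32 gives 8 > 0. Violating.
Others bid (17, 5): truth gives 0; bid 32 gives 12 > 0. Violating.
Others bid (17, 9): truth gives 0; bid 32 gives 8 > 0. Violating.
Others bid (5, 5): truth gives 12; no alternative beats it.
Others bid (5, 9): truth gives 12; no alternative beats it.
(Checking all 16 profiles: 4 have a profitable deviation, 12 do not.)

4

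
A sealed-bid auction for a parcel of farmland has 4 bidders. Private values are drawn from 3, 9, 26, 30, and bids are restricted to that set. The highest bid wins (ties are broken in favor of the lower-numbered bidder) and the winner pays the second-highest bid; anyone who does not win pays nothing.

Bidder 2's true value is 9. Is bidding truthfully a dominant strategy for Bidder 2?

Check each profile of the others' bids and compare truth against every alternative bid.
Others bid (3, 3, 3): truth gives 6, best alternative gives 6.
Others bid (3, 3, 9): truth gives 0, best alternative gives 0.
Others bid (3, 3, 26): truth gives 0, best alternative gives 0.
Others bid (3, 3, 30): truth gives 0, best alternative gives 0.
Others bid (3, 9, 3): truth gives 0, best alternative gives 0.
Others bid (3, 9, 9): truth gives 0, best alternative gives 0.
(Remaining 58 profiles checked similarly; truth is weakly best in each.)
In every case the truthful bid is at least as good as any alternative, so it is a dominant strategy.

Yes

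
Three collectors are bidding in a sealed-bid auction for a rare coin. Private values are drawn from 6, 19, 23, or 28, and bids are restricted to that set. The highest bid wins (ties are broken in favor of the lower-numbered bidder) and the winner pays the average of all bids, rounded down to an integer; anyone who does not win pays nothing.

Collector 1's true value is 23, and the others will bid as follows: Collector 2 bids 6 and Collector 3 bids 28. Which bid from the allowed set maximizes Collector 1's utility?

Bid 6: loses, pays 0, utility 0.
Bid 19: loses, pays 0, utility 0.
Bid 23: loses, pays 0, utility 0.
Bid 28: wins, pays 20, utility 23 - 20 = 3.
The best choice is 28 with utility 3.

28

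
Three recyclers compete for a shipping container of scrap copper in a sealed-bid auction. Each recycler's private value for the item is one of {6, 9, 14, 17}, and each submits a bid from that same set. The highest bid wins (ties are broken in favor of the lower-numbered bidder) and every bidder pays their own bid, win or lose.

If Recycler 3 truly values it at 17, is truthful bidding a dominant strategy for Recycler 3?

Consider the case where Recycler 1 bids 6 and Recycler 2 bids 6.
Truthful bid 17: wins, pays 17, utility 17 - 17 = 0.
Bid 9 instead: wins, pays 9, utility 17 - 9 = 8.
Since 8 > 0, bidding 9 is strictly better here, so truthful bidding is not dominant.

No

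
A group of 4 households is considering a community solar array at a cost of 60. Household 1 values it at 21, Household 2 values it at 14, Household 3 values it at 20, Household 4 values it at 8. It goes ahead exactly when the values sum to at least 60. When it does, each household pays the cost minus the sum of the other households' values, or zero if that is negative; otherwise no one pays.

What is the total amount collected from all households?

Total value 63 ≥ cost 60, so it is built.
Household 1: others sum to 42; max(0, 60 - 42) = 18.
Household 2: others sum to 49; max(0, 60 - 49) = 11.
Household 3: others sum to 43; max(0, 60 - 43) = 17.
Household 4: others sum to 55; max(0, 60 - 55) = 5.
Total collected = 18 + 11 + 17 + 5 = 51.

51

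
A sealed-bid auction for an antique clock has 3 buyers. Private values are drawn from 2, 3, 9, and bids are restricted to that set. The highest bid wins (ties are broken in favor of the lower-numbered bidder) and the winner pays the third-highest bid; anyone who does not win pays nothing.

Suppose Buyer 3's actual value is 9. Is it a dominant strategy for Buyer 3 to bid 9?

Check each profile of the others' bids and compare truth against every alternative bid.
Others bid (2, 3): truth gives 7, best alternative gives 0.
Others bid (3, 2): truth gives 7, best alternative gives 0.
Others bid (3, 3): truth gives 6, best alternative gives 0.
Others bid (2, 2): truth gives 7, best alternative gives 7.
Others bid (2, 9): truth gives 0, best alternative gives 0.
Others bid (3, 9): truth gives 0, best alternative gives 0.
(Remaining 3 profiles checked similarly; truth is weakly best in each.)
In every case the truthful bid is at least as good as any alternative, so it is a dominant strategy.

Yes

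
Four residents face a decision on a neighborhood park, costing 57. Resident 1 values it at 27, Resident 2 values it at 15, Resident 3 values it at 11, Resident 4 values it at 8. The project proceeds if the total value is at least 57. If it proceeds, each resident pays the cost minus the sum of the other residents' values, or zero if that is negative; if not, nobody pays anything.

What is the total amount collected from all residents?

45

Total value 61 ≥ cost 57, so it is built.
Resident 1: others sum to 34; max(0, 57 - 34) = 23.
Resident 2: others sum to 46; max(0, 57 - 46) = 11.
Resident 3: others sum to 50; max(0, 57 - 50) = 7.
Resident 4: others sum to 53; max(0, 57 - 53) = 4.
Total collected = 23 + 11 + 7 + 4 = 45.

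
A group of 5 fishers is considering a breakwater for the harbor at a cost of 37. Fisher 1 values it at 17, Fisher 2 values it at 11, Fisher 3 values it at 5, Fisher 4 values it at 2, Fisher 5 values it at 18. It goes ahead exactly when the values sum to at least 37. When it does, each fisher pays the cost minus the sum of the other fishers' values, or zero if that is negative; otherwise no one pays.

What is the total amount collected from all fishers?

3

Total value 53 ≥ cost 37, so it is built.
Fisher 1: others sum to 36; max(0, 37 - 36) = 1.
Fisher 2: others sum to 42; max(0, 37 - 42) = 0.
Fisher 3: others sum to 48; max(0, 37 - 48) = 0.
Fisher 4: others sum to 51; max(0, 37 - 51) = 0.
Fisher 5: others sum to 35; max(0, 37 - 35) = 2.
Total collected = 1 + 0 + 0 + 0 + 2 = 3.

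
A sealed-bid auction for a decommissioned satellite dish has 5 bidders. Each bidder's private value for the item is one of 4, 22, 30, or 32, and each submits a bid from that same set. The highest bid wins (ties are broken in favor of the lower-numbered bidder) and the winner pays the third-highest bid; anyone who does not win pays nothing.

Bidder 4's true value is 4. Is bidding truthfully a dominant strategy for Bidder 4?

Yes

Check each profile of the others' bids and compare truth against every alternative bid.
Others bid (4, 4, 4, 4): truth gives 0, best alternative gives 0.
Others bid (4, 4, 4, 22): truth gives 0, best alternative gives 0.
Others bid (4, 4, 4, 30): truth gives 0, best alternative gives 0.
Others bid (4, 4, 4, 32): truth gives 0, best alternative gives 0.
Others bid (4, 4, 22, 4): truth gives 0, best alternative gives 0.
Others bid (4, 4, 22, 22): truth gives 0, best alternative gives 0.
(Remaining 250 profiles checked similarly; truth is weakly best in each.)
In every case the truthful bid is at least as good as any alternative, so it is a dominant strategy.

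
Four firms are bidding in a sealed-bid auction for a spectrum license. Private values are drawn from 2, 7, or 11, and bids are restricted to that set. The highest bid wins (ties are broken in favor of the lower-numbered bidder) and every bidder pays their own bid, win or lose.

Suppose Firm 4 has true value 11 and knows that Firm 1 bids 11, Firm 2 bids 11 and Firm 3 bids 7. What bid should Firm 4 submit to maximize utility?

2

Bid 2: loses but pays 2, utility -2.
Bid 7: loses but pays 7, utility -7.
Bid 11: loses but pays 11, utility -11.
The best choice is 2 with utility -2.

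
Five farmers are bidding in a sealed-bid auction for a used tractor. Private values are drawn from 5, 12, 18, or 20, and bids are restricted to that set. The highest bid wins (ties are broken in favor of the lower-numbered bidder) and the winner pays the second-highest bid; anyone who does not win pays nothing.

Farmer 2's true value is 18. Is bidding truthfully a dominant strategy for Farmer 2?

Yes

Check each profile of the others' bids and compare truth against every alternative bid.
Others bid (5, 5, 5, 5): truth gives 13, best alternative gives 13.
Others bid (5, 5, 5, 12): truth gives 6, best alternative gives 6.
Others bid (5, 5, 12, 5): truth gives 6, best alternative gives 6.
Others bid (5, 5, 12, 12): truth gives 6, best alternative gives 6.
Others bid (5, 12, 5, 5): truth gives 6, best alternative gives 6.
Others bid (5, 12, 5, 12): truth gives 6, best alternative gives 6.
(Remaining 250 profiles checked similarly; truth is weakly best in each.)
In every case the truthful bid is at least as good as any alternative, so it is a dominant strategy.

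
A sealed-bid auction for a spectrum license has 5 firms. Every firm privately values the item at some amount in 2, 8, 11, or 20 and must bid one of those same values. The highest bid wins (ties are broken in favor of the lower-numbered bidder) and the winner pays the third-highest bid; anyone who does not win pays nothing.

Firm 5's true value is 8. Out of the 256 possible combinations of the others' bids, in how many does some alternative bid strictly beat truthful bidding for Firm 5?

8

Others bid (2, 2, 2, 8): truth gives 0; bid 11 gives 6 > 0. Violating.
Others bid (2, 2, 2, 11): truth gives 0; bid 20 gives 6 > 0. Violating.
Others bid (2, 2, 8, 2): truth gives 0; bid 11 gives 6 > 0. Violating.
Others bid (2, 2, 11, 2): truth gives 0; bid 20 gives 6 > 0. Violating.
Others bid (2, 2, 2, 2): truth gives 6; no alternative beats it.
Others bid (2, 2, 2, 20): truth gives 0; no alternative beats it.
(Checking all 256 profiles: 8 have a profitable deviation, 248 do not.)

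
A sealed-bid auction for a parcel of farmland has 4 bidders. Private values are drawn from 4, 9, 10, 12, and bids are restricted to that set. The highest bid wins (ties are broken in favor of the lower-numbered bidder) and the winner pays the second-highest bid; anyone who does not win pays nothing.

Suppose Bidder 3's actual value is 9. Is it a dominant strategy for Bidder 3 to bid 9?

Yes

Check each profile of the others' bids and compare truth against every alternative bid.
Others bid (4, 4, 4): truth gives 5, best alternative gives 5.
Others bid (4, 4, 9): truth gives 0, best alternative gives 0.
Others bid (4, 4, 10): truth gives 0, best alternative gives 0.
Others bid (4, 4, 12): truth gives 0, best alternative gives 0.
Others bid (4, 9, 4): truth gives 0, best alternative gives 0.
Others bid (4, 9, 9): truth gives 0, best alternative gives 0.
(Remaining 58 profiles checked similarly; truth is weakly best in each.)
In every case the truthful bid is at least as good as any alternative, so it is a dominant strategy.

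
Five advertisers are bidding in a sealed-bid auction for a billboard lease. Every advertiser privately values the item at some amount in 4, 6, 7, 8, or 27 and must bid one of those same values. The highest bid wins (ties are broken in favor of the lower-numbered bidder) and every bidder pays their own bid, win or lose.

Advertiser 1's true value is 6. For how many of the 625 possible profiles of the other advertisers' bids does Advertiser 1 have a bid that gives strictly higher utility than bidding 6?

Others bid (4, 4, 4, 4): truth gives 0; bid 4 gives 2 > 0. Violating.
Others bid (4, 4, 4, 7): truth gives -6; bid 7 gives -1 > -6. Violating.
Others bid (4, 4, 4, 8): truth gives -6; bid 8 gives -2 > -6. Violating.
Others bid (4, 4, 4, 27): truth gives -6; bid 4 gives -4 > -6. Violating.
Others bid (4, 4, 4, 6): truth gives 0; no alternative beats it.
Others bid (4, 4, 6, 4): truth gives 0; no alternative beats it.
(Checking all 625 profiles: 610 have a profitable deviation, 15 do not.)

610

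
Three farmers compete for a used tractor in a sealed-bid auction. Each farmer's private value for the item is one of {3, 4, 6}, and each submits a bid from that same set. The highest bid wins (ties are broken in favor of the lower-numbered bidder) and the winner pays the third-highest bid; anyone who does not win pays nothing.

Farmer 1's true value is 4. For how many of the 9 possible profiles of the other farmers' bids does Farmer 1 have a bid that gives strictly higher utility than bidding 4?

2

Others bid (3, 6): truth gives 0; bid 6 gives 1 > 0. Violating.
Others bid (6, 3): truth gives 0; bid 6 gives 1 > 0. Violating.
Others bid (3, 3): truth gives 1; no alternative beats it.
Others bid (3, 4): truth gives 1; no alternative beats it.
(Checking all 9 profiles: 2 have a profitable deviation, 7 do not.)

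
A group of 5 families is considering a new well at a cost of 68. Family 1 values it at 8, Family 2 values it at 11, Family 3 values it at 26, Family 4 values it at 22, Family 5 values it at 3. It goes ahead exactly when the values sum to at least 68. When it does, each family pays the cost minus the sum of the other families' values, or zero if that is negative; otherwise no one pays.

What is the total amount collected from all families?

Total value 70 ≥ cost 68, so it is built.
Family 1: others sum to 62; max(0, 68 - 62) = 6.
Family 2: others sum to 59; max(0, 68 - 59) = 9.
Family 3: others sum to 44; max(0, 68 - 44) = 24.
Family 4: others sum to 48; max(0, 68 - 48) = 20.
Family 5: others sum to 67; max(0, 68 - 67) = 1.
Total collected = 6 + 9 + 24 + 20 + 1 = 60.

60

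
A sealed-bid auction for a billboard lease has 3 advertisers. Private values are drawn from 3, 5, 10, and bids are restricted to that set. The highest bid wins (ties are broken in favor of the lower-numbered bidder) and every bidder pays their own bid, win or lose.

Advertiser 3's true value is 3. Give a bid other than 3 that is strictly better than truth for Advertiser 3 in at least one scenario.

Suppose Advertiser 1 bids 3 and Advertiser 2 bids 3.
Bid 3: loses but pays 3, utility -3.
Bid 5: wins, pays 5, utility 3 - 5 = -2.
So bidding 5 beats truth here (-2 > -3).

5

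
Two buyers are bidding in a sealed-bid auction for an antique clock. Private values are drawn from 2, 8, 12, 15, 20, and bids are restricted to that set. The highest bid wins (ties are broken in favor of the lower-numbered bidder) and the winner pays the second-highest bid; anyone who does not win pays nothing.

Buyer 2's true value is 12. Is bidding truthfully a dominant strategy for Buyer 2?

Check each profile of the others' bids and compare truth against every alternative bid.
Others bid (2): truth gives 10, best alternative gives 10.
Others bid (8): truth gives 4, best alternative gives 4.
Others bid (12): truth gives 0, best alternative gives 0.
Others bid (15): truth gives 0, best alternative gives 0.
Others bid (20): truth gives 0, best alternative gives 0.
In every case the truthful bid is at least as good as any alternative, so it is a dominant strategy.

Yes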